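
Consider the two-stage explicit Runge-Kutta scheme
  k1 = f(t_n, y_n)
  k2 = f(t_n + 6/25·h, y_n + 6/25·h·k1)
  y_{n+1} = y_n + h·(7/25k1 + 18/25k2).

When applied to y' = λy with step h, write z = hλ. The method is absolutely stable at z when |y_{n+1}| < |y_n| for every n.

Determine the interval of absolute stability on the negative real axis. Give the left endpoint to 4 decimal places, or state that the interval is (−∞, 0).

z∈(-5.7870,0).

With y'=λy (z=hλ):
  k1=λy_n ⇒ h·k1=z·y_n;  k2=λ(1+6/25z)y_n ⇒ h·k2=z(1+6/25z)y_n
  y_{n+1}/y_n = 1 + 7/25z + 18/25z(1+6/25z) = 1 + z + 108/625z²
  ⇒ R(z) = 1 + z + 108/625z².

Boundary: |R(x)|=1, x<0.
x=-0.75: |R|=0.3472
R=1: x+108/625x²=0 ⇒ x=−625/108=-5.7870; min R=1−1/(4·108/625)=-0.4468>−1
Confirm numerically:
  x=-4.759: |R|=0.15459 <1
  x=-4.220: |R|=0.14271 <1
  x=-2.751: |R|=0.44325 <1
  x=-2.567: |R|=0.42834 <1
  x=-6.284: |R|=1.53964 >1
  x=-6.237: |R|=1.48495 >1
  x=-6.207: |R|=1.45044 >1
So |R|<1 on (-5.7870, 0).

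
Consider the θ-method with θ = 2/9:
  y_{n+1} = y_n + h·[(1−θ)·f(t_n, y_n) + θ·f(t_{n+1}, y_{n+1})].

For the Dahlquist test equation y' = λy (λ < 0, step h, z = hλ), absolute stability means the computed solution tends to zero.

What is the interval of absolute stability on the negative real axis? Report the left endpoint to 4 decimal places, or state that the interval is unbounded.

(-3.6000, 0).

Test eqn y'=λy, z=hλ:
  y_{n+1} = y_n + z·[7/9·y_n + 2/9·y_{n+1}] ⇒ (1 − 2/9z)y_{n+1} = (1 + 7/9z)y_n
  Hence R(z) = (1 + 7/9z)/(1 − 2/9z).

Find x<0 with |R(x)|<1.
x=-1.08: |R|=0.1290
R=−1: 1+7/9x = −1+2/9x ⇒ -5/9x=2 ⇒ x=2/(-5/9)=-3.6000
Confirm numerically:
  x=-3.137: |R|=0.84844 <1
  x=-2.878: |R|=0.75535 <1
  x=-1.602: |R|=0.18142 <1
  x=-3.948: |R|=1.10298 >1
  x=-3.622: |R|=1.00677 >1
Interval (-3.6000, 0).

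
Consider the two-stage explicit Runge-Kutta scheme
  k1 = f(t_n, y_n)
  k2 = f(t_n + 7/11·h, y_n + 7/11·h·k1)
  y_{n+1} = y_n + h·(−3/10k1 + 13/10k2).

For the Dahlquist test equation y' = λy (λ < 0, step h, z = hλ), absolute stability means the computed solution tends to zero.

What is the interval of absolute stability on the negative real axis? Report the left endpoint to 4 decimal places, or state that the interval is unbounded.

Test eqn y'=λy, z=hλ:
  k1=λy_n ⇒ h·k1=z·y_n;  k2=λ(1+7/11z)y_n ⇒ h·k2=z(1+7/11z)y_n
  y_{n+1}/y_n = 1 − 3/10z + 13/10z(1+7/11z) = 1 + z + 91/110z²
  Hence R(z) = 1 + z + 91/110z².

Need |R(x)|<1, x<0.
x=-0.77: |R|=0.7205
R=1: x+91/110x²=0 ⇒ x=−110/91=-1.2088; min R=1−1/(4·91/110)=0.6978>−1
Confirm numerically:
  x=-1.122: |R|=0.91944 <1
  x=-1.038: |R|=0.85334 <1
  x=-0.787: |R|=0.72539 <1
  x=-0.738: |R|=0.71257 <1
  x=-1.696: |R|=1.68358 >1
  x=-1.307: |R|=1.10619 >1
Stable set (-1.2088, 0).

z∈(-1.2088,0).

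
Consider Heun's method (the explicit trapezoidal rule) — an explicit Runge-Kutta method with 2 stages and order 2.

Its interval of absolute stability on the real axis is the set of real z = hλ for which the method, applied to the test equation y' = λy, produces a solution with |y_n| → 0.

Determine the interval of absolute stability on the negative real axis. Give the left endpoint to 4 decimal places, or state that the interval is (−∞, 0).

Set f=λy, z=hλ:
  order 2, 2-stage ⇒ R(z)=1+z+z^2/2
  (e.g. R(-1.34)=0.55780, |R|=0.55780)

Need |R(x)|<1, x<0.
x=-1.34: |R|=0.5578
|R(-1.48)|=0.6152 |R(-0.9)|=0.5050 |R(-0.8)|=0.5200
Bisect:
  x_lo=-2.3724 |R|=1.4418  x_hi=-0.2431 |R|=0.7865
  mid=-1.30774 |R|=0.54735 →hi
  mid=-1.84008 |R|=0.85286 →hi
  mid=-2.10624 |R|=1.11189 →lo
  mid=-1.97316 |R|=0.97352 →hi
  mid=-2.03970 |R|=1.04049 →lo
  mid=-2.00643 |R|=1.00645 →lo
  mid=-1.98979 |R|=0.98985 →hi
  mid=-1.99811 |R|=0.99811 →hi
  ...
  [-2.00006,-1.99993] ⇒ x*=-2.0000
Interval (-2.0000, 0).

z∈(-2.0000,0).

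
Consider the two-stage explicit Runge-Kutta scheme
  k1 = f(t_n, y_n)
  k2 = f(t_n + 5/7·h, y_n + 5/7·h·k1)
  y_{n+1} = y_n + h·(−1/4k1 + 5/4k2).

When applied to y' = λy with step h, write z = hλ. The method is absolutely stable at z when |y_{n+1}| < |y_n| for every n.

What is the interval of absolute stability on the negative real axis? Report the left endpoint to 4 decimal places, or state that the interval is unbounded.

Test eqn y'=λy, z=hλ:
  k1=λy_n ⇒ h·k1=z·y_n;  k2=λ(1+5/7z)y_n ⇒ h·k2=z(1+5/7z)y_n
  y_{n+1}/y_n = 1 − 1/4z + 5/4z(1+5/7z) = 1 + z + 25/28z²
  so R(z) = 1 + z + 25/28z².

Solve |R(x)|<1 on ℝ⁻.
x=-0.82: |R|=0.7804
R=1: x+25/28x²=0 ⇒ x=−28/25=-1.1200; min R=1−1/(4·25/28)=0.7200>−1
Confirm numerically:
  x=-0.959: |R|=0.86214 <1
  x=-0.796: |R|=0.76973 <1
  x=-0.649: |R|=0.72707 <1
  x=-0.623: |R|=0.72354 <1
  x=-1.711: |R|=1.90286 >1
  x=-1.351: |R|=1.27864 >1
So |R|<1 on (-1.1200, 0).

z∈(-1.1200,0).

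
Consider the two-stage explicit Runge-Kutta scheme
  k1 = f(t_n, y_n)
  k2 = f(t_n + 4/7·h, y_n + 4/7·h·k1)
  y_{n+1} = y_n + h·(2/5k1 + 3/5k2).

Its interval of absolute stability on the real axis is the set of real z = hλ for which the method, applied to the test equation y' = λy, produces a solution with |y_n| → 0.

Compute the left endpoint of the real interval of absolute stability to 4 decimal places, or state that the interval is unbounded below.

Set f=λy, z=hλ:
  k1=λy_n ⇒ h·k1=z·y_n;  k2=λ(1+4/7z)y_n ⇒ h·k2=z(1+4/7z)y_n
  y_{n+1}/y_n = 1 + 2/5z + 3/5z(1+4/7z) = 1 + z + 12/35z²
  R(z) = 1 + z + 12/35z².

Solve |R(x)|<1 on ℝ⁻.
x=-1.79: |R|=0.3085
R=1: x+12/35x²=0 ⇒ x=−35/12=-2.9167; min R=1−1/(4·12/35)=0.2708>−1
Confirm numerically:
  x=-1.987: |R|=0.36666 <1
  x=-1.821: |R|=0.31593 <1
  x=-1.379: |R|=0.27299 <1
  x=-1.360: |R|=0.27415 <1
  x=-3.515: |R|=1.72108 >1
  x=-3.492: |R|=1.68882 >1
  x=-3.190: |R|=1.29895 >1
Interval (-2.9167, 0).

z* = -2.9167.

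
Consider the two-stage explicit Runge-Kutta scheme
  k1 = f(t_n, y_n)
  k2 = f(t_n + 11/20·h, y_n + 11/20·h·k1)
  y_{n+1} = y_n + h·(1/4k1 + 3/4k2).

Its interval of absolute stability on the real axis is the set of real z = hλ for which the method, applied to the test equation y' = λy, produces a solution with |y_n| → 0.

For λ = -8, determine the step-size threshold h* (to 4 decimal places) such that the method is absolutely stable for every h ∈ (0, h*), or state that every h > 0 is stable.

(-2.4242,0); λ=-8 ⇒ h* = (80/33)/8 = 0.3030.

On y'=λy, z=hλ:
  k1=λy_n ⇒ h·k1=z·y_n;  k2=λ(1+11/20z)y_n ⇒ h·k2=z(1+11/20z)y_n
  y_{n+1}/y_n = 1 + 1/4z + 3/4z(1+11/20z) = 1 + z + 33/80z²
  ⇒ R(z) = 1 + z + 33/80z².

Solve |R(x)|<1 on ℝ⁻.
x=-1.65: |R|=0.4730
R=1: x+33/80x²=0 ⇒ x=−80/33=-2.4242; min R=1−1/(4·33/80)=0.3939>−1
Confirm numerically:
  x=-2.047: |R|=0.68146 <1
  x=-1.369: |R|=0.40409 <1
  x=-1.362: |R|=0.40321 <1
  x=-2.977: |R|=1.67879 >1
  x=-2.679: |R|=1.28153 >1
So |R|<1 on (-2.4242, 0).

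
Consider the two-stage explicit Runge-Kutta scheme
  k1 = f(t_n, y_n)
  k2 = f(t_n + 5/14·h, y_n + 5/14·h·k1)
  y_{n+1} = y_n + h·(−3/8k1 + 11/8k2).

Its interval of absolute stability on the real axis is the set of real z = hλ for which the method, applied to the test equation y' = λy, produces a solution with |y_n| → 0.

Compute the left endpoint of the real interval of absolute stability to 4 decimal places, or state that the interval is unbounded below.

Set f=λy, z=hλ:
  k1=λy_n ⇒ h·k1=z·y_n;  k2=λ(1+5/14z)y_n ⇒ h·k2=z(1+5/14z)y_n
  y_{n+1}/y_n = 1 − 3/8z + 11/8z(1+5/14z) = 1 + z + 55/112z²
  ⇒ R(z) = 1 + z + 55/112z².

Solve |R(x)|<1 on ℝ⁻.
x=-1.67: |R|=0.6995
R=1: x+55/112x²=0 ⇒ x=−112/55=-2.0364; min R=1−1/(4·55/112)=0.4909>−1
Confirm numerically:
  x=-1.965: |R|=0.93114 <1
  x=-1.582: |R|=0.64702 <1
  x=-1.538: |R|=0.62360 <1
  x=-1.418: |R|=0.56941 <1
  x=-2.450: |R|=1.49766 >1
  x=-2.420: |R|=1.45591 >1
  x=-2.132: |R|=1.10013 >1
Stable set (-2.0364, 0).

z* = -2.0364.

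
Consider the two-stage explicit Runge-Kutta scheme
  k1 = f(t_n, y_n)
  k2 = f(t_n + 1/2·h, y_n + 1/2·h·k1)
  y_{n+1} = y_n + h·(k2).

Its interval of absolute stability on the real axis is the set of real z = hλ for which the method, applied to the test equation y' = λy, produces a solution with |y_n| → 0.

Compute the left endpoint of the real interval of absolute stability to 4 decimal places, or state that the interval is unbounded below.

z* = -2.0000.

Test eqn y'=λy, z=hλ:
  k1=λy_n ⇒ h·k1=z·y_n;  k2=λ(1+1/2z)y_n ⇒ h·k2=z(1+1/2z)y_n
  y_{n+1}/y_n = 1 + z(1+1/2z) = 1 + z + 1/2z²
  Hence R(z) = 1 + z + 1/2z².

Need |R(x)|<1, x<0.
x=-0.39: |R|=0.6861
R=1: x+1/2x²=0 ⇒ x=−2=-2.0000; min R=1−1/(4·1/2)=0.5000>−1
Confirm numerically:
  x=-1.554: |R|=0.65346 <1
  x=-1.449: |R|=0.60080 <1
  x=-1.292: |R|=0.54263 <1
  x=-0.886: |R|=0.50650 <1
  x=-2.352: |R|=1.41395 >1
  x=-2.114: |R|=1.12050 >1
  x=-2.083: |R|=1.08644 >1
So |R|<1 on (-2.0000, 0).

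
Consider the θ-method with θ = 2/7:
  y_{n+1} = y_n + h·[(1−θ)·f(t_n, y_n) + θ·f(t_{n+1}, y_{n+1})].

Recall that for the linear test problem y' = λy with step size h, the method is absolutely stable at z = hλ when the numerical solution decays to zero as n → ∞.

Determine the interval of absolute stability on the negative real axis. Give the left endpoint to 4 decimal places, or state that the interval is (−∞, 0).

(-4.6667, 0).

Set f=λy, z=hλ:
  y_{n+1} = y_n + z·[5/7·y_n + 2/7·y_{n+1}] ⇒ (1 − 2/7z)y_{n+1} = (1 + 5/7z)y_n
  R(z) = (1 + 5/7z)/(1 − 2/7z).

Need |R(x)|<1, x<0.
x=-1.39: |R|=0.0051
R=−1: 1+5/7x = −1+2/7x ⇒ -3/7x=2 ⇒ x=2/(-3/7)=-4.6667
Confirm numerically:
  x=-4.575: |R|=0.98297 <1
  x=-2.892: |R|=0.58354 <1
  x=-2.867: |R|=0.57602 <1
  x=-2.669: |R|=0.51426 <1
  x=-4.859: |R|=1.03451 >1
  x=-4.853: |R|=1.03346 >1
  x=-4.702: |R|=1.00646 >1
So |R|<1 on (-4.6667, 0).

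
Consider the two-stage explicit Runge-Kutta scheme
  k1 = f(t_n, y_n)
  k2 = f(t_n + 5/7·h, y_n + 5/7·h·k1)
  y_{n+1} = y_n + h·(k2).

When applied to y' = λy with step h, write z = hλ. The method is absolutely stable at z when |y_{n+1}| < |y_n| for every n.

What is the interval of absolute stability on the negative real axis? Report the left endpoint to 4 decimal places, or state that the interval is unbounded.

(-1.4000, 0).

On y'=λy, z=hλ:
  k1=λy_n ⇒ h·k1=z·y_n;  k2=λ(1+5/7z)y_n ⇒ h·k2=z(1+5/7z)y_n
  y_{n+1}/y_n = 1 + z(1+5/7z) = 1 + z + 5/7z²
  R(z) = 1 + z + 5/7z².

Solve |R(x)|<1 on ℝ⁻.
x=-1.4: |R|=1.0000
R=1: x+5/7x²=0 ⇒ x=−7/5=-1.4000; min R=1−1/(4·5/7)=0.6500>−1
Confirm numerically:
  x=-1.208: |R|=0.83433 <1
  x=-1.158: |R|=0.79983 <1
  x=-1.002: |R|=0.71515 <1
  x=-0.976: |R|=0.70441 <1
  x=-1.997: |R|=1.85158 >1
  x=-1.524: |R|=1.13498 >1
Stable set (-1.4000, 0).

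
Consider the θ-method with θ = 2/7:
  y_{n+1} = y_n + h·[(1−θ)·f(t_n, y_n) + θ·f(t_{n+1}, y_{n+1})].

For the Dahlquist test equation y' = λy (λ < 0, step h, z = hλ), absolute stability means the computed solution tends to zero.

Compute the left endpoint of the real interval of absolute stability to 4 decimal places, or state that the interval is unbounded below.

left endpoint -4.6667.

Set f=λy, z=hλ:
  y_{n+1} = y_n + z·[5/7·y_n + 2/7·y_{n+1}] ⇒ (1 − 2/7z)y_{n+1} = (1 + 5/7z)y_n
  so R(z) = (1 + 5/7z)/(1 − 2/7z).

Need |R(x)|<1, x<0.
x=-1.59: |R|=0.0933
R=−1: 1+5/7x = −1+2/7x ⇒ -3/7x=2 ⇒ x=2/(-3/7)=-4.6667
Confirm numerically:
  x=-4.575: |R|=0.98297 <1
  x=-4.476: |R|=0.96414 <1
  x=-2.502: |R|=0.45901 <1
  x=-2.133: |R|=0.32532 <1
  x=-4.924: |R|=1.04582 >1
  x=-4.853: |R|=1.03346 >1
So |R|<1 on (-4.6667, 0).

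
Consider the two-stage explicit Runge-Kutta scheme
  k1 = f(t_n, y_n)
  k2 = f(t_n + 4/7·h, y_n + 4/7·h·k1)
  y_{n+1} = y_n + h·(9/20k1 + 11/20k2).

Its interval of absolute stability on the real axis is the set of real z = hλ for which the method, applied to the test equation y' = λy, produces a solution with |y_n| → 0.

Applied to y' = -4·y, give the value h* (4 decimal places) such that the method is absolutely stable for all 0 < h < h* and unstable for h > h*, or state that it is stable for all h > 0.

With y'=λy (z=hλ):
  k1=λy_n ⇒ h·k1=z·y_n;  k2=λ(1+4/7z)y_n ⇒ h·k2=z(1+4/7z)y_n
  y_{n+1}/y_n = 1 + 9/20z + 11/20z(1+4/7z) = 1 + z + 11/35z²
  so R(z) = 1 + z + 11/35z².

Solve |R(x)|<1 on ℝ⁻.
x=-1.17: |R|=0.2602
R=1: x+11/35x²=0 ⇒ x=−35/11=-3.1818; min R=1−1/(4·11/35)=0.2045>−1
Confirm numerically:
  x=-2.122: |R|=0.29319 <1
  x=-1.901: |R|=0.23477 <1
  x=-1.479: |R|=0.20848 <1
  x=-3.437: |R|=1.27565 >1
  x=-3.353: |R|=1.18039 >1
Interval (-3.1818, 0).

(-3.1818,0); λ=-4 ⇒ h* = (35/11)/4 = 0.7955.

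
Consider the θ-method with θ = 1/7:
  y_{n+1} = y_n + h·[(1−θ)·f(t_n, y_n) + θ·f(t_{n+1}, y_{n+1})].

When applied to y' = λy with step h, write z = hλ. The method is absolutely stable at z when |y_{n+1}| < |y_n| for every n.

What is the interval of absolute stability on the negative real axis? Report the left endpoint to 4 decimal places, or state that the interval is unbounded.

Test eqn y'=λy, z=hλ:
  y_{n+1} = y_n + z·[6/7·y_n + 1/7·y_{n+1}] ⇒ (1 − 1/7z)y_{n+1} = (1 + 6/7z)y_n
  so R(z) = (1 + 6/7z)/(1 − 1/7z).

Need |R(x)|<1, x<0.
x=-0.51: |R|=0.5246
R=−1: 1+6/7x = −1+1/7x ⇒ -5/7x=2 ⇒ x=2/(-5/7)=-2.8000
Confirm numerically:
  x=-2.466: |R|=0.82358 <1
  x=-1.903: |R|=0.49624 <1
  x=-1.840: |R|=0.45701 <1
  x=-3.383: |R|=1.28075 >1
  x=-3.224: |R|=1.20736 >1
  x=-3.176: |R|=1.18475 >1
So |R|<1 on (-2.8000, 0).

z∈(-2.8000,0).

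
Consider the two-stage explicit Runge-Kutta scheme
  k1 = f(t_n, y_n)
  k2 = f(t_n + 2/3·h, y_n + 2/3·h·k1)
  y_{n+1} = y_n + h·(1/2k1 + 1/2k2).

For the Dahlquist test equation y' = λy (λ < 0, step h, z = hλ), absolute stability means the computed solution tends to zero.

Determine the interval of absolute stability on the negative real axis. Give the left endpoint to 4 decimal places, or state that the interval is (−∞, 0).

Set f=λy, z=hλ:
  k1=λy_n ⇒ h·k1=z·y_n;  k2=λ(1+2/3z)y_n ⇒ h·k2=z(1+2/3z)y_n
  y_{n+1}/y_n = 1 + 1/2z + 1/2z(1+2/3z) = 1 + z + 1/3z²
  R(z) = 1 + z + 1/3z².

Boundary: |R(x)|=1, x<0.
x=-0.35: |R|=0.6908
R=1: x+1/3x²=0 ⇒ x=−3=-3.0000; min R=1−1/(4·1/3)=0.2500>−1
Confirm numerically:
  x=-2.630: |R|=0.67563 <1
  x=-1.397: |R|=0.25354 <1
  x=-1.311: |R|=0.26191 <1
  x=-3.453: |R|=1.52140 >1
  x=-3.104: |R|=1.10761 >1
Interval (-3.0000, 0).

(-3.0000, 0).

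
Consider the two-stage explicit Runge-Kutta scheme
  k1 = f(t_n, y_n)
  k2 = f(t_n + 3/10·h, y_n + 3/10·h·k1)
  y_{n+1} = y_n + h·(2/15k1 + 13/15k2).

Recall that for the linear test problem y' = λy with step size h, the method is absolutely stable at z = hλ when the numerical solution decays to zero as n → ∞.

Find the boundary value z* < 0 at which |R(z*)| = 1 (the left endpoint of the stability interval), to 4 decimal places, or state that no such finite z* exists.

left endpoint -3.8462.

On y'=λy, z=hλ:
  k1=λy_n ⇒ h·k1=z·y_n;  k2=λ(1+3/10z)y_n ⇒ h·k2=z(1+3/10z)y_n
  y_{n+1}/y_n = 1 + 2/15z + 13/15z(1+3/10z) = 1 + z + 13/50z²
  so R(z) = 1 + z + 13/50z².

Find x<0 with |R(x)|<1.
x=-1.11: |R|=0.2103
R=1: x+13/50x²=0 ⇒ x=−50/13=-3.8462; min R=1−1/(4·13/50)=0.0385>−1
Confirm numerically:
  x=-3.268: |R|=0.50875 <1
  x=-2.184: |R|=0.05616 <1
  x=-2.080: |R|=0.04486 <1
  x=-1.819: |R|=0.04128 <1
  x=-4.116: |R|=1.28878 >1
  x=-3.986: |R|=1.14493 >1
So |R|<1 on (-3.8462, 0).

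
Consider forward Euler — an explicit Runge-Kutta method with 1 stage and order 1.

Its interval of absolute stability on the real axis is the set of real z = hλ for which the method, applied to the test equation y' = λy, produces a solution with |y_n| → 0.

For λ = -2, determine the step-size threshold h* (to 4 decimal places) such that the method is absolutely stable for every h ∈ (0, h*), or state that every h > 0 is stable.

Set f=λy, z=hλ:
  order 1, 1-stage ⇒ R(z)=1+z
  (e.g. R(-1.24)=-0.24000, |R|=0.24000)

Find x<0 with |R(x)|<1.
x=-1.24: |R|=0.2400
|R(-2.11)|=1.1100 |R(-1.45)|=0.4500 |R(-1.39)|=0.3900
Bisect:
  x_lo=-2.4138 |R|=1.4138  x_hi=-0.3883 |R|=0.6117
  mid=-1.40108 |R|=0.40108 →hi
  mid=-1.90746 |R|=0.90746 →hi
  mid=-2.16064 |R|=1.16064 →lo
  mid=-2.03405 |R|=1.03405 →lo
  mid=-1.97075 |R|=0.97075 →hi
  mid=-2.00240 |R|=1.00240 →lo
  mid=-1.98658 |R|=0.98658 →hi
  mid=-1.99449 |R|=0.99449 →hi
  mid=-1.99845 |R|=0.99845 →hi
  mid=-2.00042 |R|=1.00042 →lo
  ...
  [-2.00005,-1.99993] ⇒ x*=-2.0000
So |R|<1 on (-2.0000, 0).

(-2.0000,0); λ=-2 ⇒ h* = 1.0000.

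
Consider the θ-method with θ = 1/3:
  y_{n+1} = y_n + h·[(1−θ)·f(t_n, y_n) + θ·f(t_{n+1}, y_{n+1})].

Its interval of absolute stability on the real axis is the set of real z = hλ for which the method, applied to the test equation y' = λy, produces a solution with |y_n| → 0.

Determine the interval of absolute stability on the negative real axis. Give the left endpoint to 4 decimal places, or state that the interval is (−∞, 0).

z∈(-6.0000,0).

Test eqn y'=λy, z=hλ:
  y_{n+1} = y_n + z·[2/3·y_n + 1/3·y_{n+1}] ⇒ (1 − 1/3z)y_{n+1} = (1 + 2/3z)y_n
  Hence R(z) = (1 + 2/3z)/(1 − 1/3z).

Solve |R(x)|<1 on ℝ⁻.
x=-0.61: |R|=0.4931
R=−1: 1+2/3x = −1+1/3x ⇒ -1/3x=2 ⇒ x=2/(-1/3)=-6.0000
Confirm numerically:
  x=-5.423: |R|=0.93150 <1
  x=-4.961: |R|=0.86949 <1
  x=-4.696: |R|=0.83056 <1
  x=-3.379: |R|=0.58912 <1
  x=-6.543: |R|=1.05690 >1
  x=-6.471: |R|=1.04973 >1
Stable set (-6.0000, 0).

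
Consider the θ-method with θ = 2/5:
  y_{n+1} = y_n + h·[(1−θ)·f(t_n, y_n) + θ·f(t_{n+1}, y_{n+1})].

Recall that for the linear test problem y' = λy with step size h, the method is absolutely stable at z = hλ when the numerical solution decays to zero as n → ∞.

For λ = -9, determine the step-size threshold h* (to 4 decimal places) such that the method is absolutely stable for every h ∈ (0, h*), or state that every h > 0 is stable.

On y'=λy, z=hλ:
  y_{n+1} = y_n + z·[3/5·y_n + 2/5·y_{n+1}] ⇒ (1 − 2/5z)y_{n+1} = (1 + 3/5z)y_n
  R(z) = (1 + 3/5z)/(1 − 2/5z).

Solve |R(x)|<1 on ℝ⁻.
x=-1.07: |R|=0.2507
R=−1: 1+3/5x = −1+2/5x ⇒ -1/5x=2 ⇒ x=2/(-1/5)=-10.0000
Confirm numerically:
  x=-9.411: |R|=0.97527 <1
  x=-9.255: |R|=0.96831 <1
  x=-7.115: |R|=0.84997 <1
  x=-10.506: |R|=1.01945 >1
  x=-10.104: |R|=1.00413 >1
  x=-10.053: |R|=1.00211 >1
So |R|<1 on (-10.0000, 0).

(-10.0000,0); λ=-9 ⇒ h* = (10)/9 = 1.1111.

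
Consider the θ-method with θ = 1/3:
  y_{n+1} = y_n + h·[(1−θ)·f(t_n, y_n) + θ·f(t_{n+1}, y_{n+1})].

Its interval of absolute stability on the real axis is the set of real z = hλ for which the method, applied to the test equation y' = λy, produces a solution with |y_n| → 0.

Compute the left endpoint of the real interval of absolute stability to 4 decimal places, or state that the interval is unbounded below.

left endpoint -6.0000.

Set f=λy, z=hλ:
  y_{n+1} = y_n + z·[2/3·y_n + 1/3·y_{n+1}] ⇒ (1 − 1/3z)y_{n+1} = (1 + 2/3z)y_n
  ⇒ R(z) = (1 + 2/3z)/(1 − 1/3z).

Boundary: |R(x)|=1, x<0.
x=-0.87: |R|=0.3256
R=−1: 1+2/3x = −1+1/3x ⇒ -1/3x=2 ⇒ x=2/(-1/3)=-6.0000
Confirm numerically:
  x=-5.804: |R|=0.97774 <1
  x=-4.048: |R|=0.72304 <1
  x=-3.632: |R|=0.64294 <1
  x=-6.494: |R|=1.05203 >1
  x=-6.377: |R|=1.04020 >1
  x=-6.036: |R|=1.00398 >1
Stable set (-6.0000, 0).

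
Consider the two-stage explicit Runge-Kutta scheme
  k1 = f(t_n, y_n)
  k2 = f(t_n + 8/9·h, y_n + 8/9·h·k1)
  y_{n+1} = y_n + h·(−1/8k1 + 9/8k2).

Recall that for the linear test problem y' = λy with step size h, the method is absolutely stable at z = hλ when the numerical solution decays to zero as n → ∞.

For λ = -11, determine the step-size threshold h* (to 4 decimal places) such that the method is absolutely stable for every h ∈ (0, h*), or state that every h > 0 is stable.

On y'=λy, z=hλ:
  k1=λy_n ⇒ h·k1=z·y_n;  k2=λ(1+8/9z)y_n ⇒ h·k2=z(1+8/9z)y_n
  y_{n+1}/y_n = 1 − 1/8z + 9/8z(1+8/9z) = 1 + z + z²
  Hence R(z) = 1 + z + z².

Boundary: |R(x)|=1, x<0.
x=-0.68: |R|=0.7824
R=1: x+1x²=0 ⇒ x=−1=-1.0000; min R=1−1/(4·1)=0.7500>−1
Confirm numerically:
  x=-0.818: |R|=0.85112 <1
  x=-0.690: |R|=0.78610 <1
  x=-0.575: |R|=0.75562 <1
  x=-0.418: |R|=0.75672 <1
  x=-1.433: |R|=1.62049 >1
  x=-1.240: |R|=1.29760 >1
  x=-1.117: |R|=1.13069 >1
Stable set (-1.0000, 0).

(-1.0000,0); λ=-11 ⇒ h* = (1)/11 = 0.0909.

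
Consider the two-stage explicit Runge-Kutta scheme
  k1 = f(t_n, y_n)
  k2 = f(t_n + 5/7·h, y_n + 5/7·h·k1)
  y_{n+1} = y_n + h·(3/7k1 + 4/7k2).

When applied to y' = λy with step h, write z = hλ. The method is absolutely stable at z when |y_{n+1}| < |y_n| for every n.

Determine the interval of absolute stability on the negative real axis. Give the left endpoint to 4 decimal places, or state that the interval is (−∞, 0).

On y'=λy, z=hλ:
  k1=λy_n ⇒ h·k1=z·y_n;  k2=λ(1+5/7z)y_n ⇒ h·k2=z(1+5/7z)y_n
  y_{n+1}/y_n = 1 + 3/7z + 4/7z(1+5/7z) = 1 + z + 20/49z²
  ⇒ R(z) = 1 + z + 20/49z².

Solve |R(x)|<1 on ℝ⁻.
x=-1.46: |R|=0.4100
R=1: x+20/49x²=0 ⇒ x=−49/20=-2.4500; min R=1−1/(4·20/49)=0.3875>−1
Confirm numerically:
  x=-1.817: |R|=0.53055 <1
  x=-1.594: |R|=0.44308 <1
  x=-1.489: |R|=0.41595 <1
  x=-2.850: |R|=1.46531 >1
  x=-2.799: |R|=1.39871 >1
Interval (-2.4500, 0).

(-2.4500, 0).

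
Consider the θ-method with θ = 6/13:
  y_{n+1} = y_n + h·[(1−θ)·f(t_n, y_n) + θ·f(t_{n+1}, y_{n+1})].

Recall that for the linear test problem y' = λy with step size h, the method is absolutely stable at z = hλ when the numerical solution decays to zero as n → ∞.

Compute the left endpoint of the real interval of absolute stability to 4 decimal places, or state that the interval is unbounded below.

On y'=λy, z=hλ:
  y_{n+1} = y_n + z·[7/13·y_n + 6/13·y_{n+1}] ⇒ (1 − 6/13z)y_{n+1} = (1 + 7/13z)y_n
  R(z) = (1 + 7/13z)/(1 − 6/13z).

Solve |R(x)|<1 on ℝ⁻.
x=-0.49: |R|=0.6004
R=−1: 1+7/13x = −1+6/13x ⇒ -1/13x=2 ⇒ x=2/(-1/13)=-26.0000
Confirm numerically:
  x=-24.121: |R|=0.98809 <1
  x=-18.937: |R|=0.94422 <1
  x=-16.709: |R|=0.91796 <1
  x=-26.538: |R|=1.00312 >1
  x=-26.384: |R|=1.00224 >1
Interval (-26.0000, 0).

z* = -26.0000.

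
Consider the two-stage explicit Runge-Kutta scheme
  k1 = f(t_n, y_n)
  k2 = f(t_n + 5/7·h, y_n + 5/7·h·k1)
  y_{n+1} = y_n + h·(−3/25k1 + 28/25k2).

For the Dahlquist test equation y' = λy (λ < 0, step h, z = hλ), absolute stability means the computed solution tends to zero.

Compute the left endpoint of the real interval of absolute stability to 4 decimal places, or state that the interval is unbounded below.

z* = -1.2500.

With y'=λy (z=hλ):
  k1=λy_n ⇒ h·k1=z·y_n;  k2=λ(1+5/7z)y_n ⇒ h·k2=z(1+5/7z)y_n
  y_{n+1}/y_n = 1 − 3/25z + 28/25z(1+5/7z) = 1 + z + 4/5z²
  Hence R(z) = 1 + z + 4/5z².

Need |R(x)|<1, x<0.
x=-1.64: |R|=1.5117
R=1: x+4/5x²=0 ⇒ x=−5/4=-1.2500; min R=1−1/(4·4/5)=0.6875>−1
Confirm numerically:
  x=-1.226: |R|=0.97646 <1
  x=-0.930: |R|=0.76192 <1
  x=-0.768: |R|=0.70386 <1
  x=-0.702: |R|=0.69224 <1
  x=-1.662: |R|=1.54780 >1
  x=-1.528: |R|=1.33983 >1
Stable set (-1.2500, 0).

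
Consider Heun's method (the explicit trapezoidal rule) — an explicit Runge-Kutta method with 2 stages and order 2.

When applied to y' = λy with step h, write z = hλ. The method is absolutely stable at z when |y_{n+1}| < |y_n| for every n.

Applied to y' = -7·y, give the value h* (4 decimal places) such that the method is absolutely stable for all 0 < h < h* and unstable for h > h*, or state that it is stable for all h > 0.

(-2.0000,0); λ=-7 ⇒ h* = 0.2857.

Set f=λy, z=hλ:
  order 2, 2-stage ⇒ R(z)=1+z+z^2/2
  (e.g. R(-1.3)=0.54500, |R|=0.54500)

Need |R(x)|<1, x<0.
x=-1.3: |R|=0.5450
|R(-1.95)|=0.9512 |R(-1.82)|=0.8362 |R(-1.13)|=0.5085
Bisect:
  x_lo=-2.8115 |R|=2.1408  x_hi=-0.1608 |R|=0.8521
  mid=-1.48617 |R|=0.61818 →hi
  mid=-2.14884 |R|=1.15992 →lo
  mid=-1.81751 |R|=0.83416 →hi
  mid=-1.98317 |R|=0.98331 →hi
  mid=-2.06601 |R|=1.06818 →lo
  mid=-2.02459 |R|=1.02489 →lo
  mid=-2.00388 |R|=1.00389 →lo
  ...
  [-2.00016,-2.00000] ⇒ x*=-2.0000
Interval (-2.0000, 0).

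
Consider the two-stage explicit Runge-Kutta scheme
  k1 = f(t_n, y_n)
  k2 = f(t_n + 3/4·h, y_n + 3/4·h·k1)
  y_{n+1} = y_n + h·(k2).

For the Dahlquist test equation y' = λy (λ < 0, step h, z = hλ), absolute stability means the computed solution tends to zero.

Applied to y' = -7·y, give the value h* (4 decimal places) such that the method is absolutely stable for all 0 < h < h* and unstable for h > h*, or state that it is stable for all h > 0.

Set f=λy, z=hλ:
  k1=λy_n ⇒ h·k1=z·y_n;  k2=λ(1+3/4z)y_n ⇒ h·k2=z(1+3/4z)y_n
  y_{n+1}/y_n = 1 + z(1+3/4z) = 1 + z + 3/4z²
  R(z) = 1 + z + 3/4z².

Solve |R(x)|<1 on ℝ⁻.
x=-1.77: |R|=1.5797
R=1: x+3/4x²=0 ⇒ x=−4/3=-1.3333; min R=1−1/(4·3/4)=0.6667>−1
Confirm numerically:
  x=-1.129: |R|=0.82698 <1
  x=-1.120: |R|=0.82080 <1
  x=-1.036: |R|=0.76897 <1
  x=-0.605: |R|=0.66952 <1
  x=-1.709: |R|=1.48151 >1
  x=-1.636: |R|=1.37137 >1
  x=-1.594: |R|=1.31163 >1
Stable set (-1.3333, 0).

(-1.3333,0); λ=-7 ⇒ h* = (4/3)/7 = 0.1905.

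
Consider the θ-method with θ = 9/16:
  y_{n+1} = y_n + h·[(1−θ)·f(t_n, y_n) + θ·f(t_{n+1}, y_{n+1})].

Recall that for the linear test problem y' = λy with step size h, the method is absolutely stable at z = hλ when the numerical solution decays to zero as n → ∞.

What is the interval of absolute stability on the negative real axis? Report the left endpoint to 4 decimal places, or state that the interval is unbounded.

unbounded; (−∞, 0).

Set f=λy, z=hλ:
  y_{n+1} = y_n + z·[7/16·y_n + 9/16·y_{n+1}] ⇒ (1 − 9/16z)y_{n+1} = (1 + 7/16z)y_n
  R(z) = (1 + 7/16z)/(1 − 9/16z).

Need |R(x)|<1, x<0.
x=-0.95: |R|=0.3809
x=-2: |R|=0.0588
x=-10: |R|=0.5094
x=-100: |R|=0.7467
θ=9/16≥1/2 ⇒ |1+7/16x|<|1−9/16x| ∀x<0 ⇒ unbounded interval.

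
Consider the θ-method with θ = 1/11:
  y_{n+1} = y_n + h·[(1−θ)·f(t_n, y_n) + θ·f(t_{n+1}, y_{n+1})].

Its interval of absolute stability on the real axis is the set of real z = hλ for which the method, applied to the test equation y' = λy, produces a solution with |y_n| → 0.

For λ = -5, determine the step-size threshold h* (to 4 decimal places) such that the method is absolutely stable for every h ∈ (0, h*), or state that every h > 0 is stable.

With y'=λy (z=hλ):
  y_{n+1} = y_n + z·[10/11·y_n + 1/11·y_{n+1}] ⇒ (1 − 1/11z)y_{n+1} = (1 + 10/11z)y_n
  ⇒ R(z) = (1 + 10/11z)/(1 − 1/11z).

Need |R(x)|<1, x<0.
x=-1.51: |R|=0.3277
R=−1: 1+10/11x = −1+1/11x ⇒ -9/11x=2 ⇒ x=2/(-9/11)=-2.4444
Confirm numerically:
  x=-2.399: |R|=0.96948 <1
  x=-2.363: |R|=0.94515 <1
  x=-2.322: |R|=0.91728 <1
  x=-1.972: |R|=0.67222 <1
  x=-2.992: |R|=1.35220 >1
  x=-2.791: |R|=1.22616 >1
  x=-2.690: |R|=1.16143 >1
Interval (-2.4444, 0).

(-2.4444,0); λ=-5 ⇒ h* = (22/9)/5 = 0.4889.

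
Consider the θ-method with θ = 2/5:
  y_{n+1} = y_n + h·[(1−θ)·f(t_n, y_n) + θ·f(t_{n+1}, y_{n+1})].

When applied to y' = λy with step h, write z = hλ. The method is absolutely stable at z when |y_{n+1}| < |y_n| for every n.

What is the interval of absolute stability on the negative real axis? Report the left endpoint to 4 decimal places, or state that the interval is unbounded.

z∈(-10.0000,0).

Test eqn y'=λy, z=hλ:
  y_{n+1} = y_n + z·[3/5·y_n + 2/5·y_{n+1}] ⇒ (1 − 2/5z)y_{n+1} = (1 + 3/5z)y_n
  so R(z) = (1 + 3/5z)/(1 − 2/5z).

Find x<0 with |R(x)|<1.
x=-1.58: |R|=0.0319
R=−1: 1+3/5x = −1+2/5x ⇒ -1/5x=2 ⇒ x=2/(-1/5)=-10.0000
Confirm numerically:
  x=-9.559: |R|=0.98171 <1
  x=-8.051: |R|=0.90764 <1
  x=-5.768: |R|=0.74407 <1
  x=-4.080: |R|=0.55015 <1
  x=-10.420: |R|=1.01625 >1
  x=-10.296: |R|=1.01157 >1
Stable set (-10.0000, 0).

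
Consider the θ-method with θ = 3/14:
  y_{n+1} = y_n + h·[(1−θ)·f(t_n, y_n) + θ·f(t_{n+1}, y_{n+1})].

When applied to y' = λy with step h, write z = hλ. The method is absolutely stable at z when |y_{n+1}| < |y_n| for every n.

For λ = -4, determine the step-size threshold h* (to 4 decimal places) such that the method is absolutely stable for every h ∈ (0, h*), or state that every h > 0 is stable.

Test eqn y'=λy, z=hλ:
  y_{n+1} = y_n + z·[11/14·y_n + 3/14·y_{n+1}] ⇒ (1 − 3/14z)y_{n+1} = (1 + 11/14z)y_n
  Hence R(z) = (1 + 11/14z)/(1 − 3/14z).

Find x<0 with |R(x)|<1.
x=-0.36: |R|=0.6658
R=−1: 1+11/14x = −1+3/14x ⇒ -4/7x=2 ⇒ x=2/(-4/7)=-3.5000
Confirm numerically:
  x=-3.211: |R|=0.90217 <1
  x=-2.885: |R|=0.78283 <1
  x=-2.563: |R|=0.65439 <1
  x=-3.988: |R|=1.15036 >1
  x=-3.879: |R|=1.11827 >1
So |R|<1 on (-3.5000, 0).

(-3.5000,0); λ=-4 ⇒ h* = (7/2)/4 = 0.8750.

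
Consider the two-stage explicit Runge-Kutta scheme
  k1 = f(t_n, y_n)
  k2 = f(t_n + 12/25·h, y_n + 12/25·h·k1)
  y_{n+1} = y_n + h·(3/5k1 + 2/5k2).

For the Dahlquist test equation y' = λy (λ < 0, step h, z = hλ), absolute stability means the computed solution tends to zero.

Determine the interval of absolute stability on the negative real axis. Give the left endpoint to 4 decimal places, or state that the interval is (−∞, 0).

With y'=λy (z=hλ):
  k1=λy_n ⇒ h·k1=z·y_n;  k2=λ(1+12/25z)y_n ⇒ h·k2=z(1+12/25z)y_n
  y_{n+1}/y_n = 1 + 3/5z + 2/5z(1+12/25z) = 1 + z + 24/125z²
  R(z) = 1 + z + 24/125z².

Boundary: |R(x)|=1, x<0.
x=-1.77: |R|=0.1685
R=1: x+24/125x²=0 ⇒ x=−125/24=-5.2083; min R=1−1/(4·24/125)=-0.3021>−1
Confirm numerically:
  x=-5.106: |R|=0.89968 <1
  x=-4.923: |R|=0.73030 <1
  x=-2.564: |R|=0.30177 <1
  x=-5.725: |R|=1.56792 >1
  x=-5.540: |R|=1.35279 >1
  x=-5.412: |R|=1.21163 >1
Stable set (-5.2083, 0).

z∈(-5.2083,0).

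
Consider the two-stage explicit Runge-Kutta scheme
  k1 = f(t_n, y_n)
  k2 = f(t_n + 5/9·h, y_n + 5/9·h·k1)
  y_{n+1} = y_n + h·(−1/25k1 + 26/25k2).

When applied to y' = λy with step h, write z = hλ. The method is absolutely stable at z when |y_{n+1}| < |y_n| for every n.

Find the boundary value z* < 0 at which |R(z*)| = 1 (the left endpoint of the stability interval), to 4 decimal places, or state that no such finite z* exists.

left endpoint -1.7308.

With y'=λy (z=hλ):
  k1=λy_n ⇒ h·k1=z·y_n;  k2=λ(1+5/9z)y_n ⇒ h·k2=z(1+5/9z)y_n
  y_{n+1}/y_n = 1 − 1/25z + 26/25z(1+5/9z) = 1 + z + 26/45z²
  so R(z) = 1 + z + 26/45z².

Solve |R(x)|<1 on ℝ⁻.
x=-1.01: |R|=0.5794
R=1: x+26/45x²=0 ⇒ x=−45/26=-1.7308; min R=1−1/(4·26/45)=0.5673>−1
Confirm numerically:
  x=-1.374: |R|=0.71677 <1
  x=-1.056: |R|=0.58830 <1
  x=-0.712: |R|=0.58090 <1
  x=-2.134: |R|=1.49717 >1
  x=-1.859: |R|=1.13773 >1
So |R|<1 on (-1.7308, 0).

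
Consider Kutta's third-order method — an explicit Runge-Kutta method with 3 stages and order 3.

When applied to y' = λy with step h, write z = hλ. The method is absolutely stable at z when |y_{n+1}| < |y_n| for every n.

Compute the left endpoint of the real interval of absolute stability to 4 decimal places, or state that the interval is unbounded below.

left endpoint -2.5127.

With y'=λy (z=hλ):
  order 3, 3-stage ⇒ R(z)=1+z+z^2/2+z^3/6
  (e.g. R(-1.25)=0.20573, |R|=0.20573)

Solve |R(x)|<1 on ℝ⁻.
x=-1.25: |R|=0.2057
|R(-1.91)|=0.2473 |R(-0.85)|=0.4089 |R(-0.77)|=0.4504
Bisect:
  x_lo=-2.8449 |R|=1.6356  x_hi=-0.3145 |R|=0.7298
  mid=-1.57968 |R|=0.01103 →hi
  mid=-2.21228 |R|=0.56973 →hi
  mid=-2.52857 |R|=1.02621 →lo
  mid=-2.37042 |R|=0.78084 →hi
  mid=-2.44950 |R|=0.89899 →hi
  mid=-2.48904 |R|=0.96144 →hi
  mid=-2.50880 |R|=0.99353 →hi
  mid=-2.51869 |R|=1.00980 →lo
  mid=-2.51375 |R|=1.00165 →lo
  ...
  [-2.51282,-2.51267] ⇒ x*=-2.5127
So |R|<1 on (-2.5127, 0).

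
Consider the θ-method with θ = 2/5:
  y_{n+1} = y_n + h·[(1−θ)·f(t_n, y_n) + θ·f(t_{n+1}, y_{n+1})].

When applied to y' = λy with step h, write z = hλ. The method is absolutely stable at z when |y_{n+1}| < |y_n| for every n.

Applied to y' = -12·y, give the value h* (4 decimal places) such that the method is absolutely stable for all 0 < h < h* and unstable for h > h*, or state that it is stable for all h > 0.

(-10.0000,0); λ=-12 ⇒ h* = (10)/12 = 0.8333.

With y'=λy (z=hλ):
  y_{n+1} = y_n + z·[3/5·y_n + 2/5·y_{n+1}] ⇒ (1 − 2/5z)y_{n+1} = (1 + 3/5z)y_n
  R(z) = (1 + 3/5z)/(1 − 2/5z).

Find x<0 with |R(x)|<1.
x=-1.16: |R|=0.2077
R=−1: 1+3/5x = −1+2/5x ⇒ -1/5x=2 ⇒ x=2/(-1/5)=-10.0000
Confirm numerically:
  x=-9.953: |R|=0.99811 <1
  x=-8.723: |R|=0.94311 <1
  x=-8.557: |R|=0.93475 <1
  x=-10.399: |R|=1.01547 >1
  x=-10.062: |R|=1.00247 >1
So |R|<1 on (-10.0000, 0).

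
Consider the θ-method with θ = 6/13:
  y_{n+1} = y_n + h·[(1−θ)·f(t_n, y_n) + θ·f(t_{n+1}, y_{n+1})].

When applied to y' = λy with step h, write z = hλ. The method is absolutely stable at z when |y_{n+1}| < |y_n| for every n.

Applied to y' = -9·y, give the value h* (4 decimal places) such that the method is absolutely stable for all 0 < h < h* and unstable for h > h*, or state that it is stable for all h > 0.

(-26.0000,0); λ=-9 ⇒ h* = (26)/9 = 2.8889.

Set f=λy, z=hλ:
  y_{n+1} = y_n + z·[7/13·y_n + 6/13·y_{n+1}] ⇒ (1 − 6/13z)y_{n+1} = (1 + 7/13z)y_n
  so R(z) = (1 + 7/13z)/(1 − 6/13z).

Solve |R(x)|<1 on ℝ⁻.
x=-0.5: |R|=0.5938
R=−1: 1+7/13x = −1+6/13x ⇒ -1/13x=2 ⇒ x=2/(-1/13)=-26.0000
Confirm numerically:
  x=-25.360: |R|=0.99612 <1
  x=-24.542: |R|=0.99090 <1
  x=-17.060: |R|=0.92250 <1
  x=-26.537: |R|=1.00312 >1
  x=-26.164: |R|=1.00096 >1
  x=-26.064: |R|=1.00038 >1
So |R|<1 on (-26.0000, 0).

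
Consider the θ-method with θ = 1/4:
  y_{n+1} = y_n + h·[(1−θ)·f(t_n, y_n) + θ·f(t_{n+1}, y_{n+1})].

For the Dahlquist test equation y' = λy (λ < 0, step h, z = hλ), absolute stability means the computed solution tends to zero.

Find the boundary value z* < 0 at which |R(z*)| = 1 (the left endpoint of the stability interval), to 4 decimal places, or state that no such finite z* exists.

z* = -4.0000.

Set f=λy, z=hλ:
  y_{n+1} = y_n + z·[3/4·y_n + 1/4·y_{n+1}] ⇒ (1 − 1/4z)y_{n+1} = (1 + 3/4z)y_n
  so R(z) = (1 + 3/4z)/(1 − 1/4z).

Solve |R(x)|<1 on ℝ⁻.
x=-1.52: |R|=0.1014
R=−1: 1+3/4x = −1+1/4x ⇒ -1/2x=2 ⇒ x=2/(-1/2)=-4.0000
Confirm numerically:
  x=-3.283: |R|=0.80310 <1
  x=-3.133: |R|=0.75690 <1
  x=-2.476: |R|=0.52934 <1
  x=-4.454: |R|=1.10740 >1
  x=-4.113: |R|=1.02786 >1
Interval (-4.0000, 0).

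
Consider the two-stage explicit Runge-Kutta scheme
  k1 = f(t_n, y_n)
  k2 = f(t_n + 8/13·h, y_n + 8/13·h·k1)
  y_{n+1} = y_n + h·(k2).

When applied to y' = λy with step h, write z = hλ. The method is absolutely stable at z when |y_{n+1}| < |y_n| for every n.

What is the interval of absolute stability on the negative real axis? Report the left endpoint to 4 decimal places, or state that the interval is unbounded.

On y'=λy, z=hλ:
  k1=λy_n ⇒ h·k1=z·y_n;  k2=λ(1+8/13z)y_n ⇒ h·k2=z(1+8/13z)y_n
  y_{n+1}/y_n = 1 + z(1+8/13z) = 1 + z + 8/13z²
  R(z) = 1 + z + 8/13z².

Boundary: |R(x)|=1, x<0.
x=-0.46: |R|=0.6702
R=1: x+8/13x²=0 ⇒ x=−13/8=-1.6250; min R=1−1/(4·8/13)=0.5938>−1
Confirm numerically:
  x=-1.481: |R|=0.86876 <1
  x=-1.300: |R|=0.74000 <1
  x=-1.262: |R|=0.71809 <1
  x=-1.239: |R|=0.70569 <1
  x=-2.198: |R|=1.77505 >1
  x=-1.750: |R|=1.13462 >1
Stable set (-1.6250, 0).

(-1.6250, 0).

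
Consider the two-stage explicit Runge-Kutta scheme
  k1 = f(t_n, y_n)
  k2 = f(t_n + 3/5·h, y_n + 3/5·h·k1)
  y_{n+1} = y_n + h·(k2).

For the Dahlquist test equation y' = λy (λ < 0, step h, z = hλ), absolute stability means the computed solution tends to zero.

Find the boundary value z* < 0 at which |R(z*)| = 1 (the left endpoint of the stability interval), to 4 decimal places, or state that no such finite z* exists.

left endpoint -1.6667.

Set f=λy, z=hλ:
  k1=λy_n ⇒ h·k1=z·y_n;  k2=λ(1+3/5z)y_n ⇒ h·k2=z(1+3/5z)y_n
  y_{n+1}/y_n = 1 + z(1+3/5z) = 1 + z + 3/5z²
  so R(z) = 1 + z + 3/5z².

Solve |R(x)|<1 on ℝ⁻.
x=-1.3: |R|=0.7140
R=1: x+3/5x²=0 ⇒ x=−5/3=-1.6667; min R=1−1/(4·3/5)=0.5833>−1
Confirm numerically:
  x=-1.480: |R|=0.83424 <1
  x=-1.197: |R|=0.66269 <1
  x=-0.782: |R|=0.58491 <1
  x=-2.247: |R|=1.78241 >1
  x=-2.044: |R|=1.46276 >1
Interval (-1.6667, 0).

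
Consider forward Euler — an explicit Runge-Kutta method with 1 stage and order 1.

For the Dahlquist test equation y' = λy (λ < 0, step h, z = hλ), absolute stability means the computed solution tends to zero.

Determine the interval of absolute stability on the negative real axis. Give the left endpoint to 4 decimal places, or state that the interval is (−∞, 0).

With y'=λy (z=hλ):
  order 1, 1-stage ⇒ R(z)=1+z
  (e.g. R(-0.97)=0.03000, |R|=0.03000)

Solve |R(x)|<1 on ℝ⁻.
x=-0.97: |R|=0.0300
|R(-2.13)|=1.1300 |R(-1.85)|=0.8500 |R(-0.57)|=0.4300
Bisect:
  x_lo=-2.8561 |R|=1.8561  x_hi=-0.1784 |R|=0.8216
  mid=-1.51727 |R|=0.51727 →hi
  mid=-2.18669 |R|=1.18669 →lo
  mid=-1.85198 |R|=0.85198 →hi
  mid=-2.01933 |R|=1.01933 →lo
  mid=-1.93566 |R|=0.93566 →hi
  mid=-1.97750 |R|=0.97750 →hi
  mid=-1.99841 |R|=0.99841 →hi
  mid=-2.00887 |R|=1.00887 →lo
  mid=-2.00364 |R|=1.00364 →lo
  ...
  [-2.00005,-1.99989] ⇒ x*=-2.0000
Interval (-2.0000, 0).

z∈(-2.0000,0).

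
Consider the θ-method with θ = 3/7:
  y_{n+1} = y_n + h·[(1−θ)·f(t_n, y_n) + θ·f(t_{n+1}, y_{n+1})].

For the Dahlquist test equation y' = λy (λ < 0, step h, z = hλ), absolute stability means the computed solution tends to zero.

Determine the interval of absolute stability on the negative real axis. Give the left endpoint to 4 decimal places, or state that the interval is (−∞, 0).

(-14.0000, 0).

With y'=λy (z=hλ):
  y_{n+1} = y_n + z·[4/7·y_n + 3/7·y_{n+1}] ⇒ (1 − 3/7z)y_{n+1} = (1 + 4/7z)y_n
  R(z) = (1 + 4/7z)/(1 − 3/7z).

Need |R(x)|<1, x<0.
x=-1.52: |R|=0.0796
R=−1: 1+4/7x = −1+3/7x ⇒ -1/7x=2 ⇒ x=2/(-1/7)=-14.0000
Confirm numerically:
  x=-13.234: |R|=0.98360 <1
  x=-11.910: |R|=0.95109 <1
  x=-9.984: |R|=0.89132 <1
  x=-14.328: |R|=1.00656 >1
  x=-14.326: |R|=1.00652 >1
  x=-14.039: |R|=1.00079 >1
Interval (-14.0000, 0).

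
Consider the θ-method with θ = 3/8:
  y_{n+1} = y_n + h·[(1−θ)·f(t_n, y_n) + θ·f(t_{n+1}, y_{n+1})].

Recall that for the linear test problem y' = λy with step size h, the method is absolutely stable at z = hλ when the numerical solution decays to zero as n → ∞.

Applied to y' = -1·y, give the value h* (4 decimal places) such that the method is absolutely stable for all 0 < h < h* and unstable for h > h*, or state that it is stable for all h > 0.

With y'=λy (z=hλ):
  y_{n+1} = y_n + z·[5/8·y_n + 3/8·y_{n+1}] ⇒ (1 − 3/8z)y_{n+1} = (1 + 5/8z)y_n
  ⇒ R(z) = (1 + 5/8z)/(1 − 3/8z).

Boundary: |R(x)|=1, x<0.
x=-0.55: |R|=0.5440
R=−1: 1+5/8x = −1+3/8x ⇒ -1/4x=2 ⇒ x=2/(-1/4)=-8.0000
Confirm numerically:
  x=-6.455: |R|=0.88708 <1
  x=-5.834: |R|=0.83013 <1
  x=-4.361: |R|=0.65479 <1
  x=-8.321: |R|=1.01948 >1
  x=-8.316: |R|=1.01918 >1
  x=-8.236: |R|=1.01443 >1
Stable set (-8.0000, 0).

(-8.0000,0); λ=-1 ⇒ h* = (8)/1 = 8.0000.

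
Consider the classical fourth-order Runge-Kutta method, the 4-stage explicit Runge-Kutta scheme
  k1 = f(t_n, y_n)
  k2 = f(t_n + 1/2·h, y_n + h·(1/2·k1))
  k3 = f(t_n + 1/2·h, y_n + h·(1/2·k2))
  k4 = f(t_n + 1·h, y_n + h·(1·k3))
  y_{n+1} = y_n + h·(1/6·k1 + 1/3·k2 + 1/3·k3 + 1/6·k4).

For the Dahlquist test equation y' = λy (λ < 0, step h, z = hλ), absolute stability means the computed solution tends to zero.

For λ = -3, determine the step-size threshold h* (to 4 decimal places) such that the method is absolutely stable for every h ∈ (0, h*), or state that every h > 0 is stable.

On y'=λy, z=hλ:
  order 4, 4-stage ⇒ R(z)=1+z+z^2/2+z^3/6+z^4/24
  (e.g. R(-0.47)=0.62518, |R|=0.62518)

Find x<0 with |R(x)|<1.
x=-0.47: |R|=0.6252
|R(-2.55)|=0.6995 |R(-0.77)|=0.4650 |R(-0.62)|=0.5386
Bisect:
  x_lo=-3.1712 |R|=1.7557  x_hi=-0.2414 |R|=0.7855
  mid=-1.70631 |R|=0.27465 →hi
  mid=-2.43874 |R|=0.59145 →hi
  mid=-2.80496 |R|=1.03006 →lo
  mid=-2.62185 |R|=0.78028 →hi
  mid=-2.71341 |R|=0.89692 →hi
  mid=-2.75918 |R|=0.96134 →hi
  mid=-2.78207 |R|=0.99515 →hi
  mid=-2.79352 |R|=1.01247 →lo
  mid=-2.78779 |R|=1.00378 →lo
  mid=-2.78493 |R|=0.99946 →hi
  ...
  [-2.78547,-2.78529] ⇒ x*=-2.7853
Stable set (-2.7853, 0).

(-2.7853,0); λ=-3 ⇒ h* = 0.9284.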